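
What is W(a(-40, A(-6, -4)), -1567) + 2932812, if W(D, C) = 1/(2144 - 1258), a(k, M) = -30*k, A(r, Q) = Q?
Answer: 2598471433/886 ≈ 2.9328e+6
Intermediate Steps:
W(D, C) = 1/886
W(a(-40, A(-6, -4)), -1567) + 2932812 = 1/886 + 2932812 = 2598471433/886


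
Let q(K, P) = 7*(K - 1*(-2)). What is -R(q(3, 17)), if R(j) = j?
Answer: -35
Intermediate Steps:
q(K, P) = 14 + 7*K (q(K, P) = 7*(K + 2) = 7*(2 + K) = 14 + 7*K)
-R(q(3, 17)) = -(14 + 7*3) = -(14 + 21) = -1*35 = -35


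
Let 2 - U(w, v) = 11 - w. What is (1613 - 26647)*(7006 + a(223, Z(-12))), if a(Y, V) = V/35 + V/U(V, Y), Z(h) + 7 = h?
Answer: -12277412103/70 ≈ -1.7539e+8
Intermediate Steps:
U(w, v) = -9 + w (U(w, v) = 2 - (11 - w) = 2 + (-11 + w) = -9 + w)
Z(h) = -7 + h
a(Y, V) = V/35 + V/(-9 + V)
(1613 - 26647)*(7006 + a(223, Z(-12))) = (1613 - 26647)*(7006 + (-7 - 12)*(26 + (-7 - 12))/(35*(-9 + (-7 - 12)))) = -25034*(7006 + (1/35)*(-19)*(26 - 19)/(-9 - 19)) = -25034*(7006 + (1/35)*(-19)*7/(-28)) = -25034*(7006 + (1/35)*(-19)*(-1/28)*7) = -25034*(7006 + 19/140) = -25034*980859/140 = -12277412103/70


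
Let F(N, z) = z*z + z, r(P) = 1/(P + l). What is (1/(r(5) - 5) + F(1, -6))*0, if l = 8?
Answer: 0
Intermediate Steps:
r(P) = 1/(8 + P) (r(P) = 1/(P + 8) = 1/(8 + P))
F(N, z) = z + z**2 (F(N, z) = z**2 + z = z + z**2)
(1/(r(5) - 5) + F(1, -6))*0 = (1/(1/(8 + 5) - 5) - 6*(1 - 6))*0 = (1/(1/13 - 5) - 6*(-5))*0 = (1/(1/13 - 5) + 30)*0 = (1/(-64/13) + 30)*0 = (-13/64 + 30)*0 = (1907/64)*0 = 0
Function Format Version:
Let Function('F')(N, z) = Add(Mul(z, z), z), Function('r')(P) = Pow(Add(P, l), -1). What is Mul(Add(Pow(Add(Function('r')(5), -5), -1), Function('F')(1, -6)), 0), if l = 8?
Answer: 0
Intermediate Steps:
Function('r')(P) = Pow(Add(8, P), -1) (Function('r')(P) = Pow(Add(P, 8), -1) = Pow(Add(8, P), -1))
Function('F')(N, z) = Add(z, Pow(z, 2)) (Function('F')(N, z) = Add(Pow(z, 2), z) = Add(z, Pow(z, 2)))
Mul(Add(Pow(Add(Function('r')(5), -5), -1), Function('F')(1, -6)), 0) = Mul(Add(Pow(Add(Pow(Add(8, 5), -1), -5), -1), Mul(-6, Add(1, -6))), 0) = Mul(Add(Pow(Add(Pow(13, -1), -5), -1), Mul(-6, -5)), 0) = Mul(Add(Pow(Add(Rational(1, 13), -5), -1), 30), 0) = Mul(Add(Pow(Rational(-64, 13), -1), 30), 0) = Mul(Add(Rational(-13, 64), 30), 0) = Mul(Rational(1907, 64), 0) = 0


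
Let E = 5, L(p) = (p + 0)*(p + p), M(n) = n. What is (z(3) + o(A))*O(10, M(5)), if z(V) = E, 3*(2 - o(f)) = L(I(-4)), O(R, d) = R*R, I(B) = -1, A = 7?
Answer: 1900/3 ≈ 633.33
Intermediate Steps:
L(p) = 2*p**2 (L(p) = p*(2*p) = 2*p**2)
O(R, d) = R**2
o(f) = 4/3 (o(f) = 2 - 2*(-1)**2/3 = 2 - 2/3 = 4/3)
z(V) = 5
(z(3) + o(A))*O(10, M(5)) = (5 + 4/3)*10**2 = (19/3)*100 = 1900/3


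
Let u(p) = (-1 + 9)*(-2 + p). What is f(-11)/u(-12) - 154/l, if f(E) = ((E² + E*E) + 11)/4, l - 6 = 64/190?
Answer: -479039/19264 ≈ -24.867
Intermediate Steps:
l = 602/95 (l = 6 + 64/190 = 6 + 64*(1/190) = 6 + 32/95 = 602/95 ≈ 6.3368)
u(p) = -16 + 8*p (u(p) = 8*(-2 + p) = -16 + 8*p)
f(E) = 11/4 + E²/2 (f(E) = ((E² + E²) + 11)*(¼) = (2*E² + 11)*(¼) = (11 + 2*E²)*(¼) = 11/4 + E²/2)
f(-11)/u(-12) - 154/l = (11/4 + (½)*(-11)²)/(-16 + 8*(-12)) - 154/602/95 = (11/4 + (½)*121)/(-16 - 96) - 154*95/602 = (11/4 + 121/2)/(-112) - 1045/43 = (253/4)*(-1/112) - 1045/43 = -253/448 - 1045/43 = -479039/19264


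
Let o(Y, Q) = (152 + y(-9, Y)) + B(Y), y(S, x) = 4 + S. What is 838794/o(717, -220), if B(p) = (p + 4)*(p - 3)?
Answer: 279598/171647 ≈ 1.6289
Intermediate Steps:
B(p) = (-3 + p)*(4 + p) (B(p) = (4 + p)*(-3 + p) = (-3 + p)*(4 + p))
o(Y, Q) = 135 + Y + Y² (o(Y, Q) = (152 + (4 - 9)) + (-12 + Y + Y²) = (152 - 5) + (-12 + Y + Y²) = 147 + (-12 + Y + Y²) = 135 + Y + Y²)
838794/o(717, -220) = 838794/(135 + 717 + 717²) = 838794/(135 + 717 + 514089) = 838794/514941 = 838794*(1/514941) = 279598/171647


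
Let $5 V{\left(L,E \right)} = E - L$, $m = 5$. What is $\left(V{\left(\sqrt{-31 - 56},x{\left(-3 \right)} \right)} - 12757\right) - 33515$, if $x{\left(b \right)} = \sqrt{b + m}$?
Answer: $-46272 + \frac{\sqrt{2}}{5} - \frac{i \sqrt{87}}{5} \approx -46272.0 - 1.8655 i$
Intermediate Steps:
$x{\left(b \right)} = \sqrt{5 + b}$ ($x{\left(b \right)} = \sqrt{b + 5} = \sqrt{5 + b}$)
$V{\left(L,E \right)} = - \frac{L}{5} + \frac{E}{5}$ ($V{\left(L,E \right)} = \frac{E - L}{5} = - \frac{L}{5} + \frac{E}{5}$)
$\left(V{\left(\sqrt{-31 - 56},x{\left(-3 \right)} \right)} - 12757\right) - 33515 = \left(\left(- \frac{\sqrt{-31 - 56}}{5} + \frac{\sqrt{5 - 3}}{5}\right) - 12757\right) - 33515 = \left(\left(- \frac{\sqrt{-87}}{5} + \frac{\sqrt{2}}{5}\right) - 12757\right) - 33515 = \left(\left(- \frac{i \sqrt{87}}{5} + \frac{\sqrt{2}}{5}\right) - 12757\right) - 33515 = \left(\left(\frac{\sqrt{2}}{5} - \frac{i \sqrt{87}}{5}\right) - 12757\right) - 33515 = \left(-12757 + \frac{\sqrt{2}}{5} - \frac{i \sqrt{87}}{5}\right) - 33515 = -46272 + \frac{\sqrt{2}}{5} - \frac{i \sqrt{87}}{5}$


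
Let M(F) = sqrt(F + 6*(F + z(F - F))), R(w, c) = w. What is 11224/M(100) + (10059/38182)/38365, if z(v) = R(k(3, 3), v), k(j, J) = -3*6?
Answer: 10059/1464852430 + 2806*sqrt(37)/37 ≈ 461.30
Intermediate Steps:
k(j, J) = -18
z(v) = -18
M(F) = sqrt(-108 + 7*F) (M(F) = sqrt(F + 6*(F - 18)) = sqrt(F + 6*(-18 + F)) = sqrt(F + (-108 + 6*F)) = sqrt(-108 + 7*F))
11224/M(100) + (10059/38182)/38365 = 11224/(sqrt(-108 + 7*100)) + (10059/38182)/38365 = 11224/(sqrt(-108 + 700)) + (10059*(1/38182))*(1/38365) = 11224/(sqrt(592)) + (10059/38182)*(1/38365) = 11224/((4*sqrt(37))) + 10059/1464852430 = 11224*(sqrt(37)/148) + 10059/1464852430 = 2806*sqrt(37)/37 + 10059/1464852430 = 10059/1464852430 + 2806*sqrt(37)/37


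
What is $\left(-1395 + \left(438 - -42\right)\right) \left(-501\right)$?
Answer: $458415$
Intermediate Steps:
$\left(-1395 + \left(438 - -42\right)\right) \left(-501\right) = \left(-1395 + \left(438 + 42\right)\right) \left(-501\right) = \left(-1395 + 480\right) \left(-501\right) = \left(-915\right) \left(-501\right) = 458415$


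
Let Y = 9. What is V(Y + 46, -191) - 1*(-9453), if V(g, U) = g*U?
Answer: -1052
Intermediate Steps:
V(g, U) = U*g
V(Y + 46, -191) - 1*(-9453) = -191*(9 + 46) - 1*(-9453) = -191*55 + 9453 = -10505 + 9453 = -1052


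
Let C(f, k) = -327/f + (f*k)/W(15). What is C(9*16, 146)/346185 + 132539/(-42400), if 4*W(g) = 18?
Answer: -3915858617/1258135200 ≈ -3.1124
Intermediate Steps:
W(g) = 9/2 (W(g) = (1/4)*18 = 9/2)
C(f, k) = -327/f + 2*f*k/9 (C(f, k) = -327/f + (f*k)/(9/2) = -327/f + (f*k)*(2/9) = -327/f + 2*f*k/9)
C(9*16, 146)/346185 + 132539/(-42400) = (-327/(9*16) + (2/9)*(9*16)*146)/346185 + 132539/(-42400) = (-327/144 + (2/9)*144*146)*(1/346185) + 132539*(-1/42400) = (-327*1/144 + 4672)*(1/346185) - 132539/42400 = (-109/48 + 4672)*(1/346185) - 132539/42400 = (224147/48)*(1/346185) - 132539/42400 = 32021/2373840 - 132539/42400 = -3915858617/1258135200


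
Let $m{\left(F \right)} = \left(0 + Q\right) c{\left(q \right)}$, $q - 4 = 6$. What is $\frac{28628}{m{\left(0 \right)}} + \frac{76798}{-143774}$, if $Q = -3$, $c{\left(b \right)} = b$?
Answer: $- \frac{1029566503}{1078305} \approx -954.8$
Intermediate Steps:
$q = 10$ ($q = 4 + 6 = 10$)
$m{\left(F \right)} = -30$ ($m{\left(F \right)} = \left(0 - 3\right) 10 = \left(-3\right) 10 = -30$)
$\frac{28628}{m{\left(0 \right)}} + \frac{76798}{-143774} = \frac{28628}{-30} + \frac{76798}{-143774} = 28628 \left(- \frac{1}{30}\right) + 76798 \left(- \frac{1}{143774}\right) = - \frac{14314}{15} - \frac{38399}{71887} = - \frac{1029566503}{1078305}$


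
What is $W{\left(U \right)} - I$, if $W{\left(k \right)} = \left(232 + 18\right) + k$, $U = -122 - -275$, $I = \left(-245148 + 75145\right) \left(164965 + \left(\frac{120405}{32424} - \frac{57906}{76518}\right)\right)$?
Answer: $\frac{1288524343144776431}{45944808} \approx 2.8045 \cdot 10^{10}$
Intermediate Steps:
$I = - \frac{1288524324629018807}{45944808}$ ($I = - 170003 \left(164965 + \left(120405 \cdot \frac{1}{32424} - \frac{3217}{4251}\right)\right) = - 170003 \left(164965 + \left(\frac{40135}{10808} - \frac{3217}{4251}\right)\right) = - 170003 \left(164965 + \frac{135844549}{45944808}\right) = \left(-170003\right) \frac{7579421096269}{45944808} = - \frac{1288524324629018807}{45944808} \approx -2.8045 \cdot 10^{10}$)
$U = 153$ ($U = -122 + 275 = 153$)
$W{\left(k \right)} = 250 + k$
$W{\left(U \right)} - I = \left(250 + 153\right) - - \frac{1288524324629018807}{45944808} = 403 + \frac{1288524324629018807}{45944808} = \frac{1288524343144776431}{45944808}$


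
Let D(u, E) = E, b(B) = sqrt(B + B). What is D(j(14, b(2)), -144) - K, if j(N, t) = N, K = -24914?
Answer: 24770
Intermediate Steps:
b(B) = sqrt(2)*sqrt(B) (b(B) = sqrt(2*B) = sqrt(2)*sqrt(B))
D(j(14, b(2)), -144) - K = -144 - 1*(-24914) = -144 + 24914 = 24770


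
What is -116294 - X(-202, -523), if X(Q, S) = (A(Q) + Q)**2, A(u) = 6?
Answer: -154710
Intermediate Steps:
X(Q, S) = (6 + Q)**2
-116294 - X(-202, -523) = -116294 - (6 - 202)**2 = -116294 - 1*(-196)**2 = -116294 - 1*38416 = -116294 - 38416 = -154710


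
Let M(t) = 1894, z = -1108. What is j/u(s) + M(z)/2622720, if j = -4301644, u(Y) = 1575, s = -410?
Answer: -376066825621/137692800 ≈ -2731.2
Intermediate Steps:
j/u(s) + M(z)/2622720 = -4301644/1575 + 1894/2622720 = -4301644*1/1575 + 1894*(1/2622720) = -4301644/1575 + 947/1311360 = -376066825621/137692800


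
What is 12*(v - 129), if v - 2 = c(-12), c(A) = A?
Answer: -1668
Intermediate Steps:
v = -10 (v = 2 - 12 = -10)
12*(v - 129) = 12*(-10 - 129) = 12*(-139) = -1668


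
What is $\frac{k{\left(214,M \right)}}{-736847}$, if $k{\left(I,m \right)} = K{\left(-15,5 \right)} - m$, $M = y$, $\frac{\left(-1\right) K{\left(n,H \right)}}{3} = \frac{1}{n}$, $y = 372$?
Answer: $\frac{1859}{3684235} \approx 0.00050458$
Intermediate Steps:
$K{\left(n,H \right)} = - \frac{3}{n}$
$M = 372$
$k{\left(I,m \right)} = \frac{1}{5} - m$ ($k{\left(I,m \right)} = - \frac{3}{-15} - m = \left(-3\right) \left(- \frac{1}{15}\right) - m = \frac{1}{5} - m$)
$\frac{k{\left(214,M \right)}}{-736847} = \frac{\frac{1}{5} - 372}{-736847} = \left(\frac{1}{5} - 372\right) \left(- \frac{1}{736847}\right) = \left(- \frac{1859}{5}\right) \left(- \frac{1}{736847}\right) = \frac{1859}{3684235}$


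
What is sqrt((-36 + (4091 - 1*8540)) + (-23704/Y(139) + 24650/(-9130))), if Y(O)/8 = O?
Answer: I*sqrt(72619453128343)/126907 ≈ 67.149*I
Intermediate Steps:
Y(O) = 8*O
sqrt((-36 + (4091 - 1*8540)) + (-23704/Y(139) + 24650/(-9130))) = sqrt((-36 + (4091 - 1*8540)) + (-23704/(8*139) + 24650/(-9130))) = sqrt((-36 + (4091 - 8540)) + (-23704/1112 + 24650*(-1/9130))) = sqrt((-36 - 4449) + (-23704*1/1112 - 2465/913)) = sqrt(-4485 + (-2963/139 - 2465/913)) = sqrt(-4485 - 3047854/126907) = sqrt(-572225749/126907) = I*sqrt(72619453128343)/126907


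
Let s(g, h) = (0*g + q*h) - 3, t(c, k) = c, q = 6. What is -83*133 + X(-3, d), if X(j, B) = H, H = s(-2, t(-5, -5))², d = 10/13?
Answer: -9950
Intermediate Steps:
s(g, h) = -3 + 6*h (s(g, h) = (0*g + 6*h) - 3 = (0 + 6*h) - 3 = 6*h - 3 = -3 + 6*h)
d = 10/13 (d = 10*(1/13) = 10/13 ≈ 0.76923)
H = 1089 (H = (-3 + 6*(-5))² = (-3 - 30)² = (-33)² = 1089)
X(j, B) = 1089
-83*133 + X(-3, d) = -83*133 + 1089 = -11039 + 1089 = -9950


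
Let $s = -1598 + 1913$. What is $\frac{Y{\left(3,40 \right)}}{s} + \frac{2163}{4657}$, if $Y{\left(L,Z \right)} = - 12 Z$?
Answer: $- \frac{103601}{97797} \approx -1.0593$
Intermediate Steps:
$s = 315$
$\frac{Y{\left(3,40 \right)}}{s} + \frac{2163}{4657} = \frac{\left(-12\right) 40}{315} + \frac{2163}{4657} = \left(-480\right) \frac{1}{315} + 2163 \cdot \frac{1}{4657} = - \frac{32}{21} + \frac{2163}{4657} = - \frac{103601}{97797}$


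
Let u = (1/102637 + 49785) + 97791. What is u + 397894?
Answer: 55985404391/102637 ≈ 5.4547e+5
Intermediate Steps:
u = 15146757913/102637 (u = (1/102637 + 49785) + 97791 = 5109783046/102637 + 97791 = 15146757913/102637 ≈ 1.4758e+5)
u + 397894 = 15146757913/102637 + 397894 = 55985404391/102637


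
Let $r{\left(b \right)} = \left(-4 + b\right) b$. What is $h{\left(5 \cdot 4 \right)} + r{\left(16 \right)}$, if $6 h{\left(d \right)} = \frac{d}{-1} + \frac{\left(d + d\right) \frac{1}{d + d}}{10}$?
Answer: $\frac{11321}{60} \approx 188.68$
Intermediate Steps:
$r{\left(b \right)} = b \left(-4 + b\right)$
$h{\left(d \right)} = \frac{1}{60} - \frac{d}{6}$ ($h{\left(d \right)} = \frac{\frac{d}{-1} + \frac{\left(d + d\right) \frac{1}{d + d}}{10}}{6} = \frac{d \left(-1\right) + \frac{2 d}{2 d} \frac{1}{10}}{6} = \frac{- d + 2 d \frac{1}{2 d} \frac{1}{10}}{6} = \frac{- d + 1 \cdot \frac{1}{10}}{6} = \frac{- d + \frac{1}{10}}{6} = \frac{\frac{1}{10} - d}{6} = \frac{1}{60} - \frac{d}{6}$)
$h{\left(5 \cdot 4 \right)} + r{\left(16 \right)} = \left(\frac{1}{60} - \frac{5 \cdot 4}{6}\right) + 16 \left(-4 + 16\right) = \left(\frac{1}{60} - \frac{10}{3}\right) + 16 \cdot 12 = \left(\frac{1}{60} - \frac{10}{3}\right) + 192 = - \frac{199}{60} + 192 = \frac{11321}{60}$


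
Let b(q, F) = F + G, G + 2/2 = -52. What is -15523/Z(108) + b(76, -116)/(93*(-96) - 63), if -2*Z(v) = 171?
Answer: 1632535/8991 ≈ 181.57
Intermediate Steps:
G = -53 (G = -1 - 52 = -53)
Z(v) = -171/2 (Z(v) = -1/2*171 = -171/2)
b(q, F) = -53 + F (b(q, F) = F - 53 = -53 + F)
-15523/Z(108) + b(76, -116)/(93*(-96) - 63) = -15523/(-171/2) + (-53 - 116)/(93*(-96) - 63) = -15523*(-2/171) - 169/(-8928 - 63) = 1634/9 - 169/(-8991) = 1634/9 - 169*(-1/8991) = 1634/9 + 169/8991 = 1632535/8991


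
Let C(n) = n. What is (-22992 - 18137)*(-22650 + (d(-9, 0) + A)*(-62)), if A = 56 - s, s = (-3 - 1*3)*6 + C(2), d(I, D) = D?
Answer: 1161071670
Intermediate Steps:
s = -34 (s = (-3 - 1*3)*6 + 2 = (-3 - 3)*6 + 2 = -6*6 + 2 = -36 + 2 = -34)
A = 90 (A = 56 - 1*(-34) = 56 + 34 = 90)
(-22992 - 18137)*(-22650 + (d(-9, 0) + A)*(-62)) = (-22992 - 18137)*(-22650 + (0 + 90)*(-62)) = -41129*(-22650 + 90*(-62)) = -41129*(-22650 - 5580) = -41129*(-28230) = 1161071670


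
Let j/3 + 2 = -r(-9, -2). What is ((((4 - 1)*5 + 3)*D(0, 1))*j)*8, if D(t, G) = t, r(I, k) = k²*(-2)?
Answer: 0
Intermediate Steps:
r(I, k) = -2*k²
j = 18 (j = -6 + 3*(-(-2)*(-2)²) = -6 + 3*(-(-2)*4) = -6 + 3*(-1*(-8)) = -6 + 3*8 = -6 + 24 = 18)
((((4 - 1)*5 + 3)*D(0, 1))*j)*8 = ((((4 - 1)*5 + 3)*0)*18)*8 = (((3*5 + 3)*0)*18)*8 = (((15 + 3)*0)*18)*8 = ((18*0)*18)*8 = (0*18)*8 = 0*8 = 0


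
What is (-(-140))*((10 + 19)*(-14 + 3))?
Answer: -44660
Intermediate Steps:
(-(-140))*((10 + 19)*(-14 + 3)) = (-35*(-4))*(29*(-11)) = 140*(-319) = -44660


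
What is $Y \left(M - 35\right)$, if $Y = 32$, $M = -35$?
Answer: $-2240$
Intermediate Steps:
$Y \left(M - 35\right) = 32 \left(-35 - 35\right) = 32 \left(-70\right) = -2240$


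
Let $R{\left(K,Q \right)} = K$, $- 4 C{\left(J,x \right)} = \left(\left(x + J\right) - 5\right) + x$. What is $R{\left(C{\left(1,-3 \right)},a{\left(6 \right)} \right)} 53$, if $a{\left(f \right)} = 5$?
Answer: $\frac{265}{2} \approx 132.5$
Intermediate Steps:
$C{\left(J,x \right)} = \frac{5}{4} - \frac{x}{2} - \frac{J}{4}$ ($C{\left(J,x \right)} = - \frac{\left(\left(x + J\right) - 5\right) + x}{4} = - \frac{\left(\left(J + x\right) - 5\right) + x}{4} = - \frac{\left(-5 + J + x\right) + x}{4} = - \frac{-5 + J + 2 x}{4} = \frac{5}{4} - \frac{x}{2} - \frac{J}{4}$)
$R{\left(C{\left(1,-3 \right)},a{\left(6 \right)} \right)} 53 = \left(\frac{5}{4} - - \frac{3}{2} - \frac{1}{4}\right) 53 = \left(\frac{5}{4} + \frac{3}{2} - \frac{1}{4}\right) 53 = \frac{5}{2} \cdot 53 = \frac{265}{2}$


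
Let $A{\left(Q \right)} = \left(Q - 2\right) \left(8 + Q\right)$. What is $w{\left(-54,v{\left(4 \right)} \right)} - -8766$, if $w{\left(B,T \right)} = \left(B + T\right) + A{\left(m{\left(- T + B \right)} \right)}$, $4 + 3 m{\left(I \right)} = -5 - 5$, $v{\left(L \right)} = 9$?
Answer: $\frac{78289}{9} \approx 8698.8$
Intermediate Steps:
$m{\left(I \right)} = - \frac{14}{3}$ ($m{\left(I \right)} = - \frac{4}{3} + \frac{-5 - 5}{3} = - \frac{4}{3} + \frac{1}{3} \left(-10\right) = - \frac{4}{3} - \frac{10}{3} = - \frac{14}{3}$)
$A{\left(Q \right)} = \left(-2 + Q\right) \left(8 + Q\right)$
$w{\left(B,T \right)} = - \frac{200}{9} + B + T$ ($w{\left(B,T \right)} = \left(B + T\right) + \left(-16 + \left(- \frac{14}{3}\right)^{2} + 6 \left(- \frac{14}{3}\right)\right) = \left(B + T\right) - \frac{200}{9} = - \frac{200}{9} + B + T$)
$w{\left(-54,v{\left(4 \right)} \right)} - -8766 = \left(- \frac{200}{9} - 54 + 9\right) - -8766 = - \frac{605}{9} + 8766 = \frac{78289}{9}$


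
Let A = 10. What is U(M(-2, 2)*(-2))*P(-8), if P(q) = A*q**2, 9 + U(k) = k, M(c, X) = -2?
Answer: -3200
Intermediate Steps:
U(k) = -9 + k
P(q) = 10*q**2
U(M(-2, 2)*(-2))*P(-8) = (-9 - 2*(-2))*(10*(-8)**2) = (-9 + 4)*(10*64) = -5*640 = -3200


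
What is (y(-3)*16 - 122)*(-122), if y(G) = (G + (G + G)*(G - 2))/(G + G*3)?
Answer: 19276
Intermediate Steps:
y(G) = (G + 2*G*(-2 + G))/(4*G) (y(G) = (G + (2*G)*(-2 + G))/(G + 3*G) = (G + 2*G*(-2 + G))/((4*G)) = (G + 2*G*(-2 + G))*(1/(4*G)) = (G + 2*G*(-2 + G))/(4*G))
(y(-3)*16 - 122)*(-122) = ((-3/4 + (1/2)*(-3))*16 - 122)*(-122) = ((-3/4 - 3/2)*16 - 122)*(-122) = (-9/4*16 - 122)*(-122) = (-36 - 122)*(-122) = -158*(-122) = 19276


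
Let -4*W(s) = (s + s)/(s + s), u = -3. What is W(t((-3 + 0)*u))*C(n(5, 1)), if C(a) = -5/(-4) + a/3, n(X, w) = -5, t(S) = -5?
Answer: 5/48 ≈ 0.10417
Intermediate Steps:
W(s) = -¼ (W(s) = -(s + s)/(4*(s + s)) = -2*s/(4*(2*s)) = -2*s*1/(2*s)/4 = -¼*1 = -¼)
C(a) = 5/4 + a/3 (C(a) = -5*(-¼) + a*(⅓) = 5/4 + a/3)
W(t((-3 + 0)*u))*C(n(5, 1)) = -(5/4 + (⅓)*(-5))/4 = -(5/4 - 5/3)/4 = -¼*(-5/12) = 5/48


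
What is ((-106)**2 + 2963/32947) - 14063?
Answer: -93138206/32947 ≈ -2826.9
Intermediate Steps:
((-106)**2 + 2963/32947) - 14063 = (11236 + 2963*(1/32947)) - 14063 = (11236 + 2963/32947) - 14063 = 370195455/32947 - 14063 = -93138206/32947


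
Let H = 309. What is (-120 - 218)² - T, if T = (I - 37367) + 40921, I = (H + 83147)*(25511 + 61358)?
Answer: -7249628574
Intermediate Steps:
I = 7249739264 (I = (309 + 83147)*(25511 + 61358) = 83456*86869 = 7249739264)
T = 7249742818 (T = (7249739264 - 37367) + 40921 = 7249701897 + 40921 = 7249742818)
(-120 - 218)² - T = (-120 - 218)² - 1*7249742818 = (-338)² - 7249742818 = 114244 - 7249742818 = -7249628574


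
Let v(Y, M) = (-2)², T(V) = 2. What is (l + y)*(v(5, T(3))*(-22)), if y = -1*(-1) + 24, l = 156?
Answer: -15928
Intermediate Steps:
v(Y, M) = 4
y = 25 (y = 1 + 24 = 25)
(l + y)*(v(5, T(3))*(-22)) = (156 + 25)*(4*(-22)) = 181*(-88) = -15928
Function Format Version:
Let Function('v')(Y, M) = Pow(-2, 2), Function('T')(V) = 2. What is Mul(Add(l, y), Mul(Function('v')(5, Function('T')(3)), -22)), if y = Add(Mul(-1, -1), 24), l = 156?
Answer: -15928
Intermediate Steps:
Function('v')(Y, M) = 4
y = 25 (y = Add(1, 24) = 25)
Mul(Add(l, y), Mul(Function('v')(5, Function('T')(3)), -22)) = Mul(Add(156, 25), Mul(4, -22)) = Mul(181, -88) = -15928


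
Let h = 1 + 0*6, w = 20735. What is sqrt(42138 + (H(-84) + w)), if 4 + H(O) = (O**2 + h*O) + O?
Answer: sqrt(69757) ≈ 264.12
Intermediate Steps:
h = 1 (h = 1 + 0 = 1)
H(O) = -4 + O**2 + 2*O (H(O) = -4 + ((O**2 + 1*O) + O) = -4 + ((O**2 + O) + O) = -4 + ((O + O**2) + O) = -4 + (O**2 + 2*O) = -4 + O**2 + 2*O)
sqrt(42138 + (H(-84) + w)) = sqrt(42138 + ((-4 + (-84)**2 + 2*(-84)) + 20735)) = sqrt(42138 + ((-4 + 7056 - 168) + 20735)) = sqrt(42138 + (6884 + 20735)) = sqrt(42138 + 27619) = sqrt(69757)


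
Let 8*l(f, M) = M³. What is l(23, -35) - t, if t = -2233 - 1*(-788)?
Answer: -31315/8 ≈ -3914.4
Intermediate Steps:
t = -1445 (t = -2233 + 788 = -1445)
l(f, M) = M³/8
l(23, -35) - t = (⅛)*(-35)³ - 1*(-1445) = (⅛)*(-42875) + 1445 = -42875/8 + 1445 = -31315/8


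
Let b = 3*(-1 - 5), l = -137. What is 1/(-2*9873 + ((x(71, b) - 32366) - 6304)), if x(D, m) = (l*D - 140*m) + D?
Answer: -1/65552 ≈ -1.5255e-5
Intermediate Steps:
b = -18 (b = 3*(-6) = -18)
x(D, m) = -140*m - 136*D (x(D, m) = (-137*D - 140*m) + D = (-140*m - 137*D) + D = -140*m - 136*D)
1/(-2*9873 + ((x(71, b) - 32366) - 6304)) = 1/(-2*9873 + (((-140*(-18) - 136*71) - 32366) - 6304)) = 1/(-19746 + (((2520 - 9656) - 32366) - 6304)) = 1/(-19746 + ((-7136 - 32366) - 6304)) = 1/(-19746 + (-39502 - 6304)) = 1/(-19746 - 45806) = 1/(-65552) = -1/65552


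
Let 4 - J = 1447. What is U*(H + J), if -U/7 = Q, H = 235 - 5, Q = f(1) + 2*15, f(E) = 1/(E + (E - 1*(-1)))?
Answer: 772681/3 ≈ 2.5756e+5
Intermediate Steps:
J = -1443 (J = 4 - 1*1447 = 4 - 1447 = -1443)
f(E) = 1/(1 + 2*E) (f(E) = 1/(E + (E + 1)) = 1/(E + (1 + E)) = 1/(1 + 2*E))
Q = 91/3 (Q = 1/(1 + 2*1) + 2*15 = 1/(1 + 2) + 30 = 1/3 + 30 = 91/3 ≈ 30.333)
H = 230
U = -637/3 (U = -7*91/3 = -637/3 ≈ -212.33)
U*(H + J) = -637*(230 - 1443)/3 = -637/3*(-1213) = 772681/3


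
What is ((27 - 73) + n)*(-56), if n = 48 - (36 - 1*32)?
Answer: 112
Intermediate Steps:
n = 44 (n = 48 - (36 - 32) = 48 - 1*4 = 48 - 4 = 44)
((27 - 73) + n)*(-56) = ((27 - 73) + 44)*(-56) = (-46 + 44)*(-56) = -2*(-56) = 112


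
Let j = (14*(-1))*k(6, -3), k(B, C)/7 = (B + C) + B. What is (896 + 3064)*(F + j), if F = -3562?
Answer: -17598240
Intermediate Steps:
k(B, C) = 7*C + 14*B (k(B, C) = 7*((B + C) + B) = 7*(C + 2*B) = 7*C + 14*B)
j = -882 (j = (14*(-1))*(7*(-3) + 14*6) = -14*(-21 + 84) = -14*63 = -882)
(896 + 3064)*(F + j) = (896 + 3064)*(-3562 - 882) = 3960*(-4444) = -17598240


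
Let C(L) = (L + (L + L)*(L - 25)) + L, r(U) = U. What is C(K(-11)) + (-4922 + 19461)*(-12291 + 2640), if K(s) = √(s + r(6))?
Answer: -140315899 - 48*I*√5 ≈ -1.4032e+8 - 107.33*I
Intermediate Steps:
K(s) = √(6 + s) (K(s) = √(s + 6) = √(6 + s))
C(L) = 2*L + 2*L*(-25 + L) (C(L) = (L + (2*L)*(-25 + L)) + L = (L + 2*L*(-25 + L)) + L = 2*L + 2*L*(-25 + L))
C(K(-11)) + (-4922 + 19461)*(-12291 + 2640) = 2*√(6 - 11)*(-24 + √(6 - 11)) + (-4922 + 19461)*(-12291 + 2640) = 2*√(-5)*(-24 + √(-5)) + 14539*(-9651) = 2*(I*√5)*(-24 + I*√5) - 140315889 = 2*I*√5*(-24 + I*√5) - 140315889 = -140315889 + 2*I*√5*(-24 + I*√5)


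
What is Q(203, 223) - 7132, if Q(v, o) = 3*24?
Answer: -7060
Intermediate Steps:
Q(v, o) = 72
Q(203, 223) - 7132 = 72 - 7132 = -7060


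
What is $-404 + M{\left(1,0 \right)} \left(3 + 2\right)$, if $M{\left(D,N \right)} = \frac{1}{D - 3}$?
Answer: $- \frac{813}{2} \approx -406.5$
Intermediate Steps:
$M{\left(D,N \right)} = \frac{1}{-3 + D}$
$-404 + M{\left(1,0 \right)} \left(3 + 2\right) = -404 + \frac{3 + 2}{-3 + 1} = -404 + \frac{1}{-2} \cdot 5 = -404 - \frac{5}{2} = - \frac{813}{2}$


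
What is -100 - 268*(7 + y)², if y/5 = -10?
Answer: -495632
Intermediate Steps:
y = -50 (y = 5*(-10) = -50)
-100 - 268*(7 + y)² = -100 - 268*(7 - 50)² = -100 - 268*(-43)² = -100 - 268*1849 = -100 - 495532 = -495632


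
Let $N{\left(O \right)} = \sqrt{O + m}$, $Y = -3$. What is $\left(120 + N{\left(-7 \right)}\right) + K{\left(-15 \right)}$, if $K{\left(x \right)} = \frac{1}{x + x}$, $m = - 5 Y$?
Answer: $\frac{3599}{30} + 2 \sqrt{2} \approx 122.8$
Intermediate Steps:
$m = 15$ ($m = \left(-5\right) \left(-3\right) = 15$)
$N{\left(O \right)} = \sqrt{15 + O}$ ($N{\left(O \right)} = \sqrt{O + 15} = \sqrt{15 + O}$)
$K{\left(x \right)} = \frac{1}{2 x}$
$\left(120 + N{\left(-7 \right)}\right) + K{\left(-15 \right)} = \left(120 + \sqrt{15 - 7}\right) + \frac{1}{2 \left(-15\right)} = \left(120 + \sqrt{8}\right) + \frac{1}{2} \left(- \frac{1}{15}\right) = \left(120 + 2 \sqrt{2}\right) - \frac{1}{30} = \frac{3599}{30} + 2 \sqrt{2}$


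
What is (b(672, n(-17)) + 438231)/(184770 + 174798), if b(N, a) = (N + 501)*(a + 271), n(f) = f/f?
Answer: 84143/39952 ≈ 2.1061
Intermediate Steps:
n(f) = 1
b(N, a) = (271 + a)*(501 + N) (b(N, a) = (501 + N)*(271 + a) = (271 + a)*(501 + N))
(b(672, n(-17)) + 438231)/(184770 + 174798) = ((135771 + 271*672 + 501*1 + 672*1) + 438231)/(184770 + 174798) = ((135771 + 182112 + 501 + 672) + 438231)/359568 = (319056 + 438231)*(1/359568) = 757287*(1/359568) = 84143/39952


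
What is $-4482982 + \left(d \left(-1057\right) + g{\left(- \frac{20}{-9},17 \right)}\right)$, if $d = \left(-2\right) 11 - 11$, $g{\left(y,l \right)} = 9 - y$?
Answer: $- \frac{40032848}{9} \approx -4.4481 \cdot 10^{6}$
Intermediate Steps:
$d = -33$ ($d = -22 - 11 = -33$)
$-4482982 + \left(d \left(-1057\right) + g{\left(- \frac{20}{-9},17 \right)}\right) = -4482982 + \left(\left(-33\right) \left(-1057\right) + \left(9 - - \frac{20}{-9}\right)\right) = -4482982 + \left(34881 + \left(9 - \left(-20\right) \left(- \frac{1}{9}\right)\right)\right) = -4482982 + \left(34881 + \left(9 - \frac{20}{9}\right)\right) = -4482982 + \left(34881 + \frac{61}{9}\right) = -4482982 + \frac{313990}{9} = - \frac{40032848}{9}$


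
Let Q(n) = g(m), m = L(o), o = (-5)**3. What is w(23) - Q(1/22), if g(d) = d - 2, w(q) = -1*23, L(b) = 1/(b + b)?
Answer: -5249/250 ≈ -20.996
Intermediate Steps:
o = -125
L(b) = 1/(2*b)
w(q) = -23
m = -1/250 (m = (1/2)/(-125) = (1/2)*(-1/125) = -1/250 ≈ -0.0040000)
g(d) = -2 + d
Q(n) = -501/250 (Q(n) = -2 - 1/250 = -501/250)
w(23) - Q(1/22) = -23 - 1*(-501/250) = -23 + 501/250 = -5249/250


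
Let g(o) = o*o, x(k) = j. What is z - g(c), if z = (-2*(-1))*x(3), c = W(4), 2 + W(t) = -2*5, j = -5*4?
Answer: -184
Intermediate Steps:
j = -20
W(t) = -12 (W(t) = -2 - 2*5 = -2 - 10 = -12)
x(k) = -20
c = -12
g(o) = o²
z = -40 (z = -2*(-1)*(-20) = 2*(-20) = -40)
z - g(c) = -40 - 1*(-12)² = -40 - 1*144 = -40 - 144 = -184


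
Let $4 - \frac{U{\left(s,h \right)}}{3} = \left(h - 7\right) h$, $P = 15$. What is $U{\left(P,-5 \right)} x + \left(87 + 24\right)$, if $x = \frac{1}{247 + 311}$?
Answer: $\frac{10295}{93} \approx 110.7$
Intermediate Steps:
$x = \frac{1}{558} \approx 0.0017921$
$U{\left(s,h \right)} = 12 - 3 h \left(-7 + h\right)$ ($U{\left(s,h \right)} = 12 - 3 \left(h - 7\right) h = 12 - 3 \left(-7 + h\right) h = 12 - 3 h \left(-7 + h\right)$)
$U{\left(P,-5 \right)} x + \left(87 + 24\right) = \left(12 - 3 \left(-5\right)^{2} + 21 \left(-5\right)\right) \frac{1}{558} + \left(87 + 24\right) = \left(12 - 75 - 105\right) \frac{1}{558} + 111 = \left(-168\right) \frac{1}{558} + 111 = - \frac{28}{93} + 111 = \frac{10295}{93}$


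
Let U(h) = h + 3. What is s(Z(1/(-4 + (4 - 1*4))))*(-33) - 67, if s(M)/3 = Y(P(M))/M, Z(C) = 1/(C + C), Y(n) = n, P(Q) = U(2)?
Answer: 361/2 ≈ 180.50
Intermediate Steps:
U(h) = 3 + h
P(Q) = 5 (P(Q) = 3 + 2 = 5)
Z(C) = 1/(2*C)
s(M) = 15/M (s(M) = 3*(5/M) = 15/M)
s(Z(1/(-4 + (4 - 1*4))))*(-33) - 67 = (15/((1/(2*(1/(-4 + (4 - 1*4)))))))*(-33) - 67 = (15/((1/(2*(1/(-4 + (4 - 4)))))))*(-33) - 67 = (15/((1/(2*(1/(-4 + 0))))))*(-33) - 67 = (15/((1/(2*(1/(-4))))))*(-33) - 67 = (15/((1/(2*(-¼)))))*(-33) - 67 = (15/(((½)*(-4))))*(-33) - 67 = (15/(-2))*(-33) - 67 = (15*(-½))*(-33) - 67 = -15/2*(-33) - 67 = 495/2 - 67 = 361/2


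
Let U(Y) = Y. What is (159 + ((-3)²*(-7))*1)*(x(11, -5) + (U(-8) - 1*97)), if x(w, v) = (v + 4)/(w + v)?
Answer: -10096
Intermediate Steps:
x(w, v) = (4 + v)/(v + w)
(159 + ((-3)²*(-7))*1)*(x(11, -5) + (U(-8) - 1*97)) = (159 + ((-3)²*(-7))*1)*((4 - 5)/(-5 + 11) + (-8 - 1*97)) = (159 + (9*(-7))*1)*(-1/6 + (-8 - 97)) = (159 - 63*1)*((⅙)*(-1) - 105) = (159 - 63)*(-⅙ - 105) = 96*(-631/6) = -10096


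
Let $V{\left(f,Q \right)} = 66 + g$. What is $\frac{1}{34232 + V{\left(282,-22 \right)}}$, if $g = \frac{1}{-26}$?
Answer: $\frac{26}{891747} \approx 2.9156 \cdot 10^{-5}$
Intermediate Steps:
$g = - \frac{1}{26} \approx -0.038462$
$V{\left(f,Q \right)} = \frac{1715}{26}$ ($V{\left(f,Q \right)} = 66 - \frac{1}{26} = \frac{1715}{26}$)
$\frac{1}{34232 + V{\left(282,-22 \right)}} = \frac{1}{34232 + \frac{1715}{26}} = \frac{1}{\frac{891747}{26}} = \frac{26}{891747}$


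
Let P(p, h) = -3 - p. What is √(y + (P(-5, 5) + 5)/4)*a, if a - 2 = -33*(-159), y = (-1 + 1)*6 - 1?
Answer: 5249*√3/2 ≈ 4545.8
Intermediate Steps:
y = -1 (y = 0*6 - 1 = 0 - 1 = -1)
a = 5249 (a = 2 - 33*(-159) = 2 + 5247 = 5249)
√(y + (P(-5, 5) + 5)/4)*a = √(-1 + ((-3 - 1*(-5)) + 5)/4)*5249 = √(-1 + ((-3 + 5) + 5)*(¼))*5249 = √(-1 + (2 + 5)*(¼))*5249 = √(-1 + 7*(¼))*5249 = √(-1 + 7/4)*5249 = √(¾)*5249 = (√3/2)*5249 = 5249*√3/2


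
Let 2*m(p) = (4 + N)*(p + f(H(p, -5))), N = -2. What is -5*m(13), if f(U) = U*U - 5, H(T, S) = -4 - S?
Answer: -45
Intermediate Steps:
f(U) = -5 + U² (f(U) = U² - 5 = -5 + U²)
m(p) = -4 + p (m(p) = ((4 - 2)*(p + (-5 + (-4 - 1*(-5))²)))/2 = (2*(p + (-5 + (-4 + 5)²)))/2 = (2*(p + (-5 + 1²)))/2 = (2*(p + (-5 + 1)))/2 = (2*(p - 4))/2 = (2*(-4 + p))/2 = (-8 + 2*p)/2 = -4 + p)
-5*m(13) = -5*(-4 + 13) = -5*9 = -45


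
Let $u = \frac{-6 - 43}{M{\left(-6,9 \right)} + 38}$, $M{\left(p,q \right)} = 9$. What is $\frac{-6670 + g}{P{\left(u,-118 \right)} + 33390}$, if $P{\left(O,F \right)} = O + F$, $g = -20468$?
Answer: $- \frac{425162}{521245} \approx -0.81567$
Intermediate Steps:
$u = - \frac{49}{47}$ ($u = \frac{-6 - 43}{9 + 38} = - \frac{49}{47} \approx -1.0426$)
$P{\left(O,F \right)} = F + O$
$\frac{-6670 + g}{P{\left(u,-118 \right)} + 33390} = \frac{-6670 - 20468}{\left(-118 - \frac{49}{47}\right) + 33390} = - \frac{27138}{- \frac{5595}{47} + 33390} = - \frac{27138}{\frac{1563735}{47}} = \left(-27138\right) \frac{47}{1563735} = - \frac{425162}{521245}$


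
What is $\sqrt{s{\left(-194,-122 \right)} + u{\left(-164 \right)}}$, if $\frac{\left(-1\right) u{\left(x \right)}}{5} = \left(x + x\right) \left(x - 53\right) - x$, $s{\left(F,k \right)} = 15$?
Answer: $i \sqrt{356685} \approx 597.23 i$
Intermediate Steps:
$u{\left(x \right)} = 5 x - 10 x \left(-53 + x\right)$ ($u{\left(x \right)} = - 5 \left(\left(x + x\right) \left(x - 53\right) - x\right) = - 5 \left(2 x \left(-53 + x\right) - x\right) = - 5 \left(- x + 2 x \left(-53 + x\right)\right) = 5 x - 10 x \left(-53 + x\right)$)
$\sqrt{s{\left(-194,-122 \right)} + u{\left(-164 \right)}} = \sqrt{15 + 5 \left(-164\right) \left(107 - -328\right)} = \sqrt{15 + 5 \left(-164\right) \left(107 + 328\right)} = \sqrt{15 + 5 \left(-164\right) 435} = \sqrt{15 - 356700} = \sqrt{-356685} = i \sqrt{356685}$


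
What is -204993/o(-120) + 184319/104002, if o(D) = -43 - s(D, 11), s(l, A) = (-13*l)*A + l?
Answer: 24468403463/1776666166 ≈ 13.772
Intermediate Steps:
s(l, A) = l - 13*A*l (s(l, A) = -13*A*l + l = l - 13*A*l)
o(D) = -43 + 142*D (o(D) = -43 - D*(1 - 13*11) = -43 - D*(1 - 143) = -43 - D*(-142) = -43 - (-142)*D = -43 + 142*D)
-204993/o(-120) + 184319/104002 = -204993/(-43 + 142*(-120)) + 184319/104002 = -204993/(-43 - 17040) + 184319*(1/104002) = -204993/(-17083) + 184319/104002 = -204993*(-1/17083) + 184319/104002 = 204993/17083 + 184319/104002 = 24468403463/1776666166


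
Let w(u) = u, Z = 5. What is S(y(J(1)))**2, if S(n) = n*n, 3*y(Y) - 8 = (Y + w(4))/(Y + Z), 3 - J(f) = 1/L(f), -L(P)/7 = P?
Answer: 65554433296/855036081 ≈ 76.669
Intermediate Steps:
L(P) = -7*P
J(f) = 3 + 1/(7*f) (J(f) = 3 - 1/((-7*f)) = 3 - (-1)/(7*f) = 3 + 1/(7*f))
y(Y) = 8/3 + (4 + Y)/(3*(5 + Y)) (y(Y) = 8/3 + ((Y + 4)/(Y + 5))/3 = 8/3 + ((4 + Y)/(5 + Y))/3 = 8/3 + (4 + Y)/(3*(5 + Y)))
S(n) = n**2
S(y(J(1)))**2 = (((44 + 9*(3 + (1/7)/1))/(3*(5 + (3 + (1/7)/1))))**2)**2 = (((44 + 9*(3 + (1/7)*1))/(3*(5 + (3 + (1/7)*1))))**2)**2 = (((44 + 9*(3 + 1/7))/(3*(5 + (3 + 1/7))))**2)**2 = (((44 + 9*(22/7))/(3*(5 + 22/7)))**2)**2 = (((44 + 198/7)/(3*(57/7)))**2)**2 = (((1/3)*(7/57)*(506/7))**2)**2 = ((506/171)**2)**2 = (256036/29241)**2 = 65554433296/855036081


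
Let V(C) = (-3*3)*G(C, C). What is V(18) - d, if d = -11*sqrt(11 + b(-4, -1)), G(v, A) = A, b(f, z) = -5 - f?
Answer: -162 + 11*sqrt(10) ≈ -127.21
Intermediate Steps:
V(C) = -9*C (V(C) = (-3*3)*C = -9*C)
d = -11*sqrt(10) (d = -11*sqrt(11 + (-5 - 1*(-4))) = -11*sqrt(11 + (-5 + 4)) = -11*sqrt(11 - 1) = -11*sqrt(10) ≈ -34.785)
V(18) - d = -9*18 - (-11)*sqrt(10) = -162 + 11*sqrt(10)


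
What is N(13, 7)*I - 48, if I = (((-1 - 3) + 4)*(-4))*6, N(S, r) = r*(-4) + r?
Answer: -48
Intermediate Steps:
N(S, r) = -3*r (N(S, r) = -4*r + r = -3*r)
I = 0 (I = ((-4 + 4)*(-4))*6 = (0*(-4))*6 = 0*6 = 0)
N(13, 7)*I - 48 = -3*7*0 - 48 = -21*0 - 48 = 0 - 48 = -48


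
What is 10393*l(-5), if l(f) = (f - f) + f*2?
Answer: -103930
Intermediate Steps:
l(f) = 2*f (l(f) = 0 + 2*f = 2*f)
10393*l(-5) = 10393*(2*(-5)) = 10393*(-10) = -103930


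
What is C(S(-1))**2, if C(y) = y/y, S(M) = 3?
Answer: 1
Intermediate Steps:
C(y) = 1
C(S(-1))**2 = 1**2 = 1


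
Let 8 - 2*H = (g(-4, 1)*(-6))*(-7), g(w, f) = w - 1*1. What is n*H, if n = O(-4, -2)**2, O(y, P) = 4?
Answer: 1744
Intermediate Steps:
n = 16 (n = 4**2 = 16)
g(w, f) = -1 + w (g(w, f) = w - 1 = -1 + w)
H = 109 (H = 4 - (-1 - 4)*(-6)*(-7)/2 = 4 - (-5*(-6))*(-7)/2 = 4 - 15*(-7) = 4 - 1/2*(-210) = 4 + 105 = 109)
n*H = 16*109 = 1744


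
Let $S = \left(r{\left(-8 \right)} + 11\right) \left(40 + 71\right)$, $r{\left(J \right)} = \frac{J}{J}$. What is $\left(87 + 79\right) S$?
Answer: $221112$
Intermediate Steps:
$r{\left(J \right)} = 1$
$S = 1332$ ($S = \left(1 + 11\right) \left(40 + 71\right) = 12 \cdot 111 = 1332$)
$\left(87 + 79\right) S = \left(87 + 79\right) 1332 = 166 \cdot 1332 = 221112$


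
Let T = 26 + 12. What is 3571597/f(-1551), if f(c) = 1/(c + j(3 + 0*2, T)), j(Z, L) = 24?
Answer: -5453828619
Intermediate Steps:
T = 38
f(c) = 1/(24 + c) (f(c) = 1/(c + 24) = 1/(24 + c))
3571597/f(-1551) = 3571597/(1/(24 - 1551)) = 3571597/(1/(-1527)) = 3571597/(-1/1527) = 3571597*(-1527) = -5453828619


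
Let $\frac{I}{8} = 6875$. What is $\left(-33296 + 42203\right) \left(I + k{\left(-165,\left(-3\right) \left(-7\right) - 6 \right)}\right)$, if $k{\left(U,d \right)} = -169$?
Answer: $488379717$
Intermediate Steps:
$I = 55000$ ($I = 8 \cdot 6875 = 55000$)
$\left(-33296 + 42203\right) \left(I + k{\left(-165,\left(-3\right) \left(-7\right) - 6 \right)}\right) = \left(-33296 + 42203\right) \left(55000 - 169\right) = 8907 \cdot 54831 = 488379717$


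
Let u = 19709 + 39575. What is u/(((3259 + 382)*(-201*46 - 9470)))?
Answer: -14821/17036239 ≈ -0.00086997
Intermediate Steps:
u = 59284
u/(((3259 + 382)*(-201*46 - 9470))) = 59284/(((3259 + 382)*(-201*46 - 9470))) = 59284/((3641*(-9246 - 9470))) = 59284/((3641*(-18716))) = 59284/(-68144956) = 59284*(-1/68144956) = -14821/17036239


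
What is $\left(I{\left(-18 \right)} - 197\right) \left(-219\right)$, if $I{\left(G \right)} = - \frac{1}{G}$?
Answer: $\frac{258785}{6} \approx 43131.0$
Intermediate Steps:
$\left(I{\left(-18 \right)} - 197\right) \left(-219\right) = \left(- \frac{1}{-18} - 197\right) \left(-219\right) = \left(\left(-1\right) \left(- \frac{1}{18}\right) - 197\right) \left(-219\right) = \left(\frac{1}{18} - 197\right) \left(-219\right) = \left(- \frac{3545}{18}\right) \left(-219\right) = \frac{258785}{6}$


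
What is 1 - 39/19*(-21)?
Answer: 838/19 ≈ 44.105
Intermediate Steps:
1 - 39/19*(-21) = 1 + 819/19 = 838/19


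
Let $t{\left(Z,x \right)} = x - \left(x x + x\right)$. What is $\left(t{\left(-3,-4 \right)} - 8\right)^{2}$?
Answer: $576$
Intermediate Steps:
$t{\left(Z,x \right)} = - x^{2}$ ($t{\left(Z,x \right)} = x - \left(x^{2} + x\right) = x - \left(x + x^{2}\right) = - x^{2}$)
$\left(t{\left(-3,-4 \right)} - 8\right)^{2} = \left(- \left(-4\right)^{2} - 8\right)^{2} = \left(\left(-1\right) 16 - 8\right)^{2} = \left(-16 - 8\right)^{2} = \left(-24\right)^{2} = 576$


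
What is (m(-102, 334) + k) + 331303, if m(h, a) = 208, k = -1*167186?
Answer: 164325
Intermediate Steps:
k = -167186
(m(-102, 334) + k) + 331303 = (208 - 167186) + 331303 = -166978 + 331303 = 164325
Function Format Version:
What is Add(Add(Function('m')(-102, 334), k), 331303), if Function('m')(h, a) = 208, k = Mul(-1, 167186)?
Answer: 164325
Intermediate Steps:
k = -167186
Add(Add(Function('m')(-102, 334), k), 331303) = Add(Add(208, -167186), 331303) = Add(-166978, 331303) = 164325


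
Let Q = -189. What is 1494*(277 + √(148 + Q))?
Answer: 413838 + 1494*I*√41 ≈ 4.1384e+5 + 9566.3*I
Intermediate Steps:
1494*(277 + √(148 + Q)) = 1494*(277 + √(148 - 189)) = 1494*(277 + √(-41)) = 1494*(277 + I*√41) = 413838 + 1494*I*√41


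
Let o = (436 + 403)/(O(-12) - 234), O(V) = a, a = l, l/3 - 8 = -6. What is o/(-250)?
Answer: 839/57000 ≈ 0.014719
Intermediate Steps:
l = 6 (l = 24 + 3*(-6) = 24 - 18 = 6)
a = 6
O(V) = 6
o = -839/228 (o = (436 + 403)/(6 - 234) = 839/(-228) = 839*(-1/228) = -839/228 ≈ -3.6798)
o/(-250) = -839/228/(-250) = -839/228*(-1/250) = 839/57000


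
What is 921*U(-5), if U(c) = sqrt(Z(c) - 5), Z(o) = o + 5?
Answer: 921*I*sqrt(5) ≈ 2059.4*I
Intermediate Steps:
Z(o) = 5 + o
U(c) = sqrt(c) (U(c) = sqrt((5 + c) - 5) = sqrt(c))
921*U(-5) = 921*sqrt(-5) = 921*(I*sqrt(5)) = 921*I*sqrt(5)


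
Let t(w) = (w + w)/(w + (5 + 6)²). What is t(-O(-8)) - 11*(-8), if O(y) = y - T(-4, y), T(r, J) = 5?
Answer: 5909/67 ≈ 88.194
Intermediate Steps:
O(y) = -5 + y (O(y) = y - 1*5 = y - 5 = -5 + y)
t(w) = 2*w/(121 + w) (t(w) = (2*w)/(w + 11²) = (2*w)/(w + 121) = (2*w)/(121 + w) = 2*w/(121 + w))
t(-O(-8)) - 11*(-8) = 2*(-(-5 - 8))/(121 - (-5 - 8)) - 11*(-8) = 2*(-1*(-13))/(121 - 1*(-13)) - 1*(-88) = 2*13/(121 + 13) + 88 = 2*13/134 + 88 = 2*13*(1/134) + 88 = 13/67 + 88 = 5909/67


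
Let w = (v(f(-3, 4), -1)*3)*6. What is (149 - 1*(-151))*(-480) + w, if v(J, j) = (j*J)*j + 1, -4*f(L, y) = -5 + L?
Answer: -143946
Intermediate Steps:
f(L, y) = 5/4 - L/4 (f(L, y) = -(-5 + L)/4 = 5/4 - L/4)
v(J, j) = 1 + J*j² (v(J, j) = (J*j)*j + 1 = J*j² + 1 = 1 + J*j²)
w = 54 (w = ((1 + (5/4 - ¼*(-3))*(-1)²)*3)*6 = ((1 + (5/4 + ¾)*1)*3)*6 = ((1 + 2*1)*3)*6 = ((1 + 2)*3)*6 = (3*3)*6 = 9*6 = 54)
(149 - 1*(-151))*(-480) + w = (149 - 1*(-151))*(-480) + 54 = (149 + 151)*(-480) + 54 = 300*(-480) + 54 = -144000 + 54 = -143946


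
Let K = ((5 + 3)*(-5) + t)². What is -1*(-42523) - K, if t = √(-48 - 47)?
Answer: 41018 + 80*I*√95 ≈ 41018.0 + 779.74*I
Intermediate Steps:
t = I*√95 (t = √(-95) = I*√95 ≈ 9.7468*I)
K = (-40 + I*√95)² (K = ((5 + 3)*(-5) + I*√95)² = (8*(-5) + I*√95)² = (-40 + I*√95)² ≈ 1505.0 - 779.74*I)
-1*(-42523) - K = -1*(-42523) - (40 - I*√95)² = 42523 - (40 - I*√95)²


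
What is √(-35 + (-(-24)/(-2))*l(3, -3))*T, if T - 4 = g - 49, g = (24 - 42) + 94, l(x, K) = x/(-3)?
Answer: 31*I*√23 ≈ 148.67*I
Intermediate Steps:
l(x, K) = -x/3 (l(x, K) = x*(-⅓) = -x/3)
g = 76 (g = -18 + 94 = 76)
T = 31 (T = 4 + (76 - 49) = 4 + 27 = 31)
√(-35 + (-(-24)/(-2))*l(3, -3))*T = √(-35 + (-(-24)/(-2))*(-⅓*3))*31 = √(-35 - (-24)*(-1)/2*(-1))*31 = √(-35 - 8*3/2*(-1))*31 = √(-35 - 12*(-1))*31 = √(-35 + 12)*31 = √(-23)*31 = (I*√23)*31 = 31*I*√23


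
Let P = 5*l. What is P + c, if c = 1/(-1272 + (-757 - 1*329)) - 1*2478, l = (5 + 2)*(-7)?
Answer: -6420835/2358 ≈ -2723.0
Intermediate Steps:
l = -49 (l = 7*(-7) = -49)
P = -245 (P = 5*(-49) = -245)
c = -5843125/2358 (c = 1/(-1272 + (-757 - 329)) - 2478 = 1/(-1272 - 1086) - 2478 = 1/(-2358) - 2478 = -1/2358 - 2478 = -5843125/2358 ≈ -2478.0)
P + c = -245 - 5843125/2358 = -6420835/2358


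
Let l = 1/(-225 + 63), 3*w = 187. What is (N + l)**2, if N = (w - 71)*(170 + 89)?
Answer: 132231867769/26244 ≈ 5.0386e+6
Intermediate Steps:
w = 187/3 (w = (1/3)*187 = 187/3 ≈ 62.333)
l = -1/162 (l = 1/(-162) = -1/162 ≈ -0.0061728)
N = -6734/3 (N = (187/3 - 71)*(170 + 89) = -26/3*259 = -6734/3 ≈ -2244.7)
(N + l)**2 = (-6734/3 - 1/162)**2 = (-363637/162)**2 = 132231867769/26244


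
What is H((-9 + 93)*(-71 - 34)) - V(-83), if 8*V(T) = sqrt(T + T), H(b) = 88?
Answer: 88 - I*sqrt(166)/8 ≈ 88.0 - 1.6105*I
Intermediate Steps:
V(T) = sqrt(2)*sqrt(T)/8 (V(T) = sqrt(T + T)/8 = sqrt(2*T)/8 = (sqrt(2)*sqrt(T))/8 = sqrt(2)*sqrt(T)/8)
H((-9 + 93)*(-71 - 34)) - V(-83) = 88 - sqrt(2)*sqrt(-83)/8 = 88 - sqrt(2)*I*sqrt(83)/8 = 88 - I*sqrt(166)/8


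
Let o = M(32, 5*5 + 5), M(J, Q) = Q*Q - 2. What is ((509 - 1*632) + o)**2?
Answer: 600625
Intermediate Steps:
M(J, Q) = -2 + Q**2 (M(J, Q) = Q**2 - 2 = -2 + Q**2)
o = 898 (o = -2 + (5*5 + 5)**2 = -2 + (25 + 5)**2 = -2 + 30**2 = -2 + 900 = 898)
((509 - 1*632) + o)**2 = ((509 - 1*632) + 898)**2 = ((509 - 632) + 898)**2 = (-123 + 898)**2 = 775**2 = 600625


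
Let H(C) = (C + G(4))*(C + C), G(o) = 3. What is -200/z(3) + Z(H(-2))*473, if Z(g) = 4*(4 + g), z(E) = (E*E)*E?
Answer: -200/27 ≈ -7.4074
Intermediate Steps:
z(E) = E³ (z(E) = E²*E = E³)
H(C) = 2*C*(3 + C) (H(C) = (C + 3)*(C + C) = (3 + C)*(2*C) = 2*C*(3 + C))
Z(g) = 16 + 4*g
-200/z(3) + Z(H(-2))*473 = -200/(3³) + (16 + 4*(2*(-2)*(3 - 2)))*473 = -200/27 + (16 + 4*(2*(-2)*1))*473 = -200*1/27 + (16 + 4*(-4))*473 = -200/27 + (16 - 16)*473 = -200/27 + 0*473 = -200/27 + 0 = -200/27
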